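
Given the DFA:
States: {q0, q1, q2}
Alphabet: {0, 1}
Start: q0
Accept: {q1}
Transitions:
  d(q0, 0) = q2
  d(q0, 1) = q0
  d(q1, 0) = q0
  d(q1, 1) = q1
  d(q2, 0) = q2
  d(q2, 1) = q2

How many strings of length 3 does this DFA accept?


Enumerating all length-3 strings:
  "000" -> q2 [reject]
  "001" -> q2 [reject]
  "010" -> q2 [reject]
  "011" -> q2 [reject]
  "100" -> q2 [reject]
  "101" -> q2 [reject]
  "110" -> q2 [reject]
  "111" -> q0 [reject]

0 out of 8


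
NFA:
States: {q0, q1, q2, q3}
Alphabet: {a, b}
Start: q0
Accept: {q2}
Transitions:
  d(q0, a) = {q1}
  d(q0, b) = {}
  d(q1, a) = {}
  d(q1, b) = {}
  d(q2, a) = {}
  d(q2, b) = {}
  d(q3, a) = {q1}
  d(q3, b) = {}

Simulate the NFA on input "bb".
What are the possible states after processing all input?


Start: {q0}
  --b--> {}
  --b--> {}

{} (empty set, no valid transitions)


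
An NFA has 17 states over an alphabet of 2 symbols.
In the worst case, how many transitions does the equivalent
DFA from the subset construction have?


Subset construction: one DFA state per subset of NFA states = 2^17 = 131072 states.
Each DFA state has 2 outgoing transitions: 131072 * 2 = 262144

262144


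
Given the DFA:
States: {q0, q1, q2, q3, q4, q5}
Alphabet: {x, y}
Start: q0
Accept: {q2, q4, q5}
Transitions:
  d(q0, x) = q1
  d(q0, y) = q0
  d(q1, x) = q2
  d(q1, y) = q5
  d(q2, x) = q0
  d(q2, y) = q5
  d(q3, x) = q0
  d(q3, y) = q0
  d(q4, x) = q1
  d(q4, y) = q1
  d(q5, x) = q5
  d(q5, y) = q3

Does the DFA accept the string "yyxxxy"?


Trace: q0 -> q0 -> q0 -> q1 -> q2 -> q0 -> q0
Final state: q0
Accept states: {q2, q4, q5}

No, rejected (final state q0 is not an accept state)


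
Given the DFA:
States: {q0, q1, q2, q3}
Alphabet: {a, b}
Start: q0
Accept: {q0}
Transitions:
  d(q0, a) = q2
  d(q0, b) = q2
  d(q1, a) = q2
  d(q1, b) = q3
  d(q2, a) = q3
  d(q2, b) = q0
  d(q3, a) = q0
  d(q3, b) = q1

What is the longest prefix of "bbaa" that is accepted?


Run the DFA, marking each prefix where the state is accepting:
  "" -> q0 [accept]
  "b" -> q2 [reject]
  "bb" -> q0 [accept]
  "bba" -> q2 [reject]
  "bbaa" -> q3 [reject]

"bb"


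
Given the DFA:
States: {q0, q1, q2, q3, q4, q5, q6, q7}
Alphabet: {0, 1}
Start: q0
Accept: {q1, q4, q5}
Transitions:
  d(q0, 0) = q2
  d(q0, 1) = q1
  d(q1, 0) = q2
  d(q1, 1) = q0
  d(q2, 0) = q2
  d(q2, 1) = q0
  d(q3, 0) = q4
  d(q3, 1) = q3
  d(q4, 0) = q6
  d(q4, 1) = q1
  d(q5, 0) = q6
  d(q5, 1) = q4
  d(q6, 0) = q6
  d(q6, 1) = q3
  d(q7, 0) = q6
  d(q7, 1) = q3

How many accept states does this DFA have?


Accept states listed: {q1, q4, q5}
Counting: q1(1) q4(2) q5(3)

3


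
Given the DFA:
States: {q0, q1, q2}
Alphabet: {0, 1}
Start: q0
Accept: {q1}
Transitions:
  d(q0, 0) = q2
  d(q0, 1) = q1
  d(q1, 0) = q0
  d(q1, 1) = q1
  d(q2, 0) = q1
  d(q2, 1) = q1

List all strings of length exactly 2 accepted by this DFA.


All strings of length 2: 4 total
Accepted: 3

"00", "01", "11"


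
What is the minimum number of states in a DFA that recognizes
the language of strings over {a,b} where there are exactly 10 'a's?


States: count = 0, 1, ..., 10 (that's 11 states), plus a dead state for count > 10.
Total: 11 + 1 = 12. Accept = count-10 state.

12


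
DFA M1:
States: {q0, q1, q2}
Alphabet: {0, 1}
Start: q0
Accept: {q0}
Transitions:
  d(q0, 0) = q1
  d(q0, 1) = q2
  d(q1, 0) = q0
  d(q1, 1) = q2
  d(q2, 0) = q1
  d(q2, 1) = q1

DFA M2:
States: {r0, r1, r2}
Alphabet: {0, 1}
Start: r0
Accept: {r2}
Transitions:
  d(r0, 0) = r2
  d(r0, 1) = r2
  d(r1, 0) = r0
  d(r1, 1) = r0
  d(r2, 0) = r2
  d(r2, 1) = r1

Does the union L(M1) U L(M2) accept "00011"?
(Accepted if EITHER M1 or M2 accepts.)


M1: final=q1 accepted=False
M2: final=r0 accepted=False

No, union rejects (neither accepts)


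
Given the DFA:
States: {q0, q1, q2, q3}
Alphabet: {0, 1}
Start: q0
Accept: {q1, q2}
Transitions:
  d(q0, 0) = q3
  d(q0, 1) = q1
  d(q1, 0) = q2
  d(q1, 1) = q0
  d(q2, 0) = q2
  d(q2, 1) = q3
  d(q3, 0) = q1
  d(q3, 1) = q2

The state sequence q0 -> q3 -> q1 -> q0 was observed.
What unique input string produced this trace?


Trace back each transition to find the symbol:
  q0 --[0]--> q3
  q3 --[0]--> q1
  q1 --[1]--> q0

"001"


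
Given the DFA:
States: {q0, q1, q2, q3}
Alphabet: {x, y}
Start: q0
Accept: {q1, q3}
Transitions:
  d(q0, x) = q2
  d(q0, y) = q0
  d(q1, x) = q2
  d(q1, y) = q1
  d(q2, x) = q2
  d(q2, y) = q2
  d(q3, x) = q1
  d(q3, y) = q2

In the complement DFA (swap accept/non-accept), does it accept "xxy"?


Trace: q0 -> q2 -> q2 -> q2
Final: q2
Original accept: {q1, q3}
Complement: q2 is not in original accept

Yes, complement accepts (original rejects)


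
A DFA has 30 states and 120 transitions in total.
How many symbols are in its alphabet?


Each state has exactly one transition per symbol.
|alphabet| = transitions / states = 120 / 30 = 4

4


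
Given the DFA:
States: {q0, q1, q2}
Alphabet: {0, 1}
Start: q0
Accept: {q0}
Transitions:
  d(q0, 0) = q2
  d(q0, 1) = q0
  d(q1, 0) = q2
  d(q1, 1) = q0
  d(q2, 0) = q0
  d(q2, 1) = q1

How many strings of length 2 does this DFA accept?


Enumerating all length-2 strings:
  "00" -> q0 [accept]
  "01" -> q1 [reject]
  "10" -> q2 [reject]
  "11" -> q0 [accept]

2 out of 4


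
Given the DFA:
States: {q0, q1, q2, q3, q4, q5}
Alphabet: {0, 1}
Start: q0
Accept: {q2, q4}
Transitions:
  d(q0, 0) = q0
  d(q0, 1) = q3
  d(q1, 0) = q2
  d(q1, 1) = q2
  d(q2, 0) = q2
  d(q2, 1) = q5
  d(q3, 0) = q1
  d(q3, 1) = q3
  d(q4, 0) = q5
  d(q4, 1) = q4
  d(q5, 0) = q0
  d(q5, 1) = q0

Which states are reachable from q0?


BFS from q0:
  layer 0: {q0}
  layer 1: {q3}
  layer 2: {q1}
  layer 3: {q2}
  layer 4: {q5}

{q0, q1, q2, q3, q5}


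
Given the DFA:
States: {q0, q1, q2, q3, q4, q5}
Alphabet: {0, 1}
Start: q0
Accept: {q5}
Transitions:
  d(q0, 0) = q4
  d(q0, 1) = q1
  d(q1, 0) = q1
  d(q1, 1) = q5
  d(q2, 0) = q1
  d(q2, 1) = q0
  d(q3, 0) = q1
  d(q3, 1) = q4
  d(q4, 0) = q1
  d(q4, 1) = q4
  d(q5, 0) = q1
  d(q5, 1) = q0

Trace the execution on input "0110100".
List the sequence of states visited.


Input: 0110100
d(q0, 0) = q4
d(q4, 1) = q4
d(q4, 1) = q4
d(q4, 0) = q1
d(q1, 1) = q5
d(q5, 0) = q1
d(q1, 0) = q1


q0 -> q4 -> q4 -> q4 -> q1 -> q5 -> q1 -> q1


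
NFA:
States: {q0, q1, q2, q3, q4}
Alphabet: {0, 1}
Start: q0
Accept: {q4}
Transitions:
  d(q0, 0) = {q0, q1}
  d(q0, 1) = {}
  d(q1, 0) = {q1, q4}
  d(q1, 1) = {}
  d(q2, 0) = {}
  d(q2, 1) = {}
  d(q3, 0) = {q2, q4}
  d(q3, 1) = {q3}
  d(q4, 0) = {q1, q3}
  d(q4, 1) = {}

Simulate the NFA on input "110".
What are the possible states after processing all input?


Start: {q0}
  --1--> {}
  --1--> {}
  --0--> {}

{} (empty set, no valid transitions)


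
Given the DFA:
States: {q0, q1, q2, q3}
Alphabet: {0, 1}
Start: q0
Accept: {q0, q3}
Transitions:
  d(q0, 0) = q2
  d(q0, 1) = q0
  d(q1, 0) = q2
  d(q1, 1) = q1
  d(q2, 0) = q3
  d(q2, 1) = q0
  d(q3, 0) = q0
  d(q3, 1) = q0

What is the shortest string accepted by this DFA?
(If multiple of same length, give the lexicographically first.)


BFS by string length (lex-first path to each state shown):
  len 0: q0<-""
Found accept state at length 0.

"" (empty string)


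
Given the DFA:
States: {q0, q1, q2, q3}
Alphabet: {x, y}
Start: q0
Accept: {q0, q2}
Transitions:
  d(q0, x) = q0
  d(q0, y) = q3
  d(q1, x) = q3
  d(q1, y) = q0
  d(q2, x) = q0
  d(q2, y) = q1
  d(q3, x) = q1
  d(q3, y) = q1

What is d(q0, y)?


Looking up transition d(q0, y)

q3


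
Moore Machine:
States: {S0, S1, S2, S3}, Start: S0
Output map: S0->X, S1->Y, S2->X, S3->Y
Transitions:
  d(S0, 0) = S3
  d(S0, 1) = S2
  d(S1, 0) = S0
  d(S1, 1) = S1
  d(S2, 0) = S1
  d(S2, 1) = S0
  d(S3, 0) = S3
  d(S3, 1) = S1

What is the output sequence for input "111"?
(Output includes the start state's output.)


Start: S0 (output X)
  --1--> S2 (output X)
  --1--> S0 (output X)
  --1--> S2 (output X)

"XXXX"


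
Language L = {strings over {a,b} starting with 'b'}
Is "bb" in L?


first symbol = 'b'

Yes, "bb" is in L


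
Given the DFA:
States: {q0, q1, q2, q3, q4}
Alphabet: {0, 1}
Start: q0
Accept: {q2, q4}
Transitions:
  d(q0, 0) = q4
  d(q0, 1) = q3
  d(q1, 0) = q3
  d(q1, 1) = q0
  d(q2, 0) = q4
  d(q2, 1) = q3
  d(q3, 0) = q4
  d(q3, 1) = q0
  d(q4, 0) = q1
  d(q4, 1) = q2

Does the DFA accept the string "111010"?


Trace: q0 -> q3 -> q0 -> q3 -> q4 -> q2 -> q4
Final state: q4
Accept states: {q2, q4}

Yes, accepted (final state q4 is an accept state)


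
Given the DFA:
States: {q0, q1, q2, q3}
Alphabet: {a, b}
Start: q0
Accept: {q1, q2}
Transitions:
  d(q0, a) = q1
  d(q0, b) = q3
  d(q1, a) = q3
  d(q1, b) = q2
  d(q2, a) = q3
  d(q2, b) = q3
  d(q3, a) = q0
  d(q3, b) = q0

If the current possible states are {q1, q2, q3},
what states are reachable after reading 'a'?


Apply transition on 'a' from each current state:
  d(q1, a) = q3
  d(q2, a) = q3
  d(q3, a) = q0

{q0, q3}


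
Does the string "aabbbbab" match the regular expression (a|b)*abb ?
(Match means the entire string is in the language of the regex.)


|string| = 8; first = 'a'; last = 'b'

No, "aabbbbab" does not match (a|b)*abb


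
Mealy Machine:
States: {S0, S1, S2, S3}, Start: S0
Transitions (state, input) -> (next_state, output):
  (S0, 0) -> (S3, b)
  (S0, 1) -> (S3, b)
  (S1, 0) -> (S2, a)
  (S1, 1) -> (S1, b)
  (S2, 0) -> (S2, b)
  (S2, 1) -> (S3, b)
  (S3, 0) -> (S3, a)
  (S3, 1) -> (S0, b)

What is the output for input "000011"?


Step-by-step:
  (S0, 0) -> (S3, b)
  (S3, 0) -> (S3, a)
  (S3, 0) -> (S3, a)
  (S3, 0) -> (S3, a)
  (S3, 1) -> (S0, b)
  (S0, 1) -> (S3, b)

"baaabb"


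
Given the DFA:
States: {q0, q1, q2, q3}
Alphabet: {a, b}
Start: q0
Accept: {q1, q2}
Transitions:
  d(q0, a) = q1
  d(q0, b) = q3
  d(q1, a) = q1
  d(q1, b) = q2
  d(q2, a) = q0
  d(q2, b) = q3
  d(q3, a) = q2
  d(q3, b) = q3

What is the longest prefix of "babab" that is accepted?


Run the DFA, marking each prefix where the state is accepting:
  "" -> q0 [reject]
  "b" -> q3 [reject]
  "ba" -> q2 [accept]
  "bab" -> q3 [reject]
  "baba" -> q2 [accept]
  "babab" -> q3 [reject]

"baba"


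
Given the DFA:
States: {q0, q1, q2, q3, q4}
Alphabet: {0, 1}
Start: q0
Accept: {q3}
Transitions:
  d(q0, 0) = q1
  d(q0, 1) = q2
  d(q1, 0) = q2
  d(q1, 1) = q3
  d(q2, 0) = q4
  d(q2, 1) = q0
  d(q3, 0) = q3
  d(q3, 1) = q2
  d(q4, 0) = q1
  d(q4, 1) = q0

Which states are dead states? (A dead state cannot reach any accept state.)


Forward reachability from each state:
  q0 -> reaches accept state q3 (live)
  q1 -> reaches accept state q3 (live)
  q2 -> reaches accept state q3 (live)
  q3 -> reaches accept state q3 (live)
  q4 -> reaches accept state q3 (live)

None (all states can reach an accept state)


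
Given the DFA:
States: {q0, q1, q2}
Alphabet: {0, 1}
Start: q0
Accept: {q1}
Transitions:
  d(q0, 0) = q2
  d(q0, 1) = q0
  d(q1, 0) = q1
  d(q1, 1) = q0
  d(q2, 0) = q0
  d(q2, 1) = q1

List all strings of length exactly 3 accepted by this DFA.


All strings of length 3: 8 total
Accepted: 2

"010", "101"


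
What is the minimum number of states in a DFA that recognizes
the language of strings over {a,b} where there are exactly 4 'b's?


States: count = 0, 1, ..., 4 (that's 5 states), plus a dead state for count > 4.
Total: 5 + 1 = 6. Accept = count-4 state.

6


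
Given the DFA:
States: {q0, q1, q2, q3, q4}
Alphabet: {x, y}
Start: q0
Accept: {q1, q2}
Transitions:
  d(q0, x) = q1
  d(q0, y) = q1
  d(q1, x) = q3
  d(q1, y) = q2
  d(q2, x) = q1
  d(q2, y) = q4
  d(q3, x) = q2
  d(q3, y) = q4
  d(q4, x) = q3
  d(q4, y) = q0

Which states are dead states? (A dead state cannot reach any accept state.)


Forward reachability from each state:
  q0 -> reaches accept state q1 (live)
  q1 -> reaches accept state q1 (live)
  q2 -> reaches accept state q1 (live)
  q3 -> reaches accept state q1 (live)
  q4 -> reaches accept state q1 (live)

None (all states can reach an accept state)


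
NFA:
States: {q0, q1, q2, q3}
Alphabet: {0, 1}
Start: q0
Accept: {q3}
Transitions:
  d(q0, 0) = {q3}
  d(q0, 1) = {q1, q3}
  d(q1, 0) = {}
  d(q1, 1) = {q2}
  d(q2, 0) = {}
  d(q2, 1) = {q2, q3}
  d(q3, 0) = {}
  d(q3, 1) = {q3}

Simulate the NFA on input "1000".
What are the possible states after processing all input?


Start: {q0}
  --1--> {q1, q3}
  --0--> {}
  --0--> {}
  --0--> {}

{} (empty set, no valid transitions)


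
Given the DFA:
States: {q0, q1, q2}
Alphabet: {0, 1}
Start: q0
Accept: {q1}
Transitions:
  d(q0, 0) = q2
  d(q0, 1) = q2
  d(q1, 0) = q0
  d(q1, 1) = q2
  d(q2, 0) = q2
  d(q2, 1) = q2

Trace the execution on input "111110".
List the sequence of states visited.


Input: 111110
d(q0, 1) = q2
d(q2, 1) = q2
d(q2, 1) = q2
d(q2, 1) = q2
d(q2, 1) = q2
d(q2, 0) = q2


q0 -> q2 -> q2 -> q2 -> q2 -> q2 -> q2


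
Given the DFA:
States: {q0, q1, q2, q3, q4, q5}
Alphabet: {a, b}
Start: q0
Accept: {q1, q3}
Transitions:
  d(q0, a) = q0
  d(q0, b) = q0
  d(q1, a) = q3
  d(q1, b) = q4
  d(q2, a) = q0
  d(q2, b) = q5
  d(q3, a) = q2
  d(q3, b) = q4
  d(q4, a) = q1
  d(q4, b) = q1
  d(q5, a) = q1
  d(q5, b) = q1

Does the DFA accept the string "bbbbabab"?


Trace: q0 -> q0 -> q0 -> q0 -> q0 -> q0 -> q0 -> q0 -> q0
Final state: q0
Accept states: {q1, q3}

No, rejected (final state q0 is not an accept state)


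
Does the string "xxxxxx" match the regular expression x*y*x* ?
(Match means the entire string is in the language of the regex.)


|string| = 6; first = 'x'; last = 'x'

Yes, "xxxxxx" matches x*y*x*


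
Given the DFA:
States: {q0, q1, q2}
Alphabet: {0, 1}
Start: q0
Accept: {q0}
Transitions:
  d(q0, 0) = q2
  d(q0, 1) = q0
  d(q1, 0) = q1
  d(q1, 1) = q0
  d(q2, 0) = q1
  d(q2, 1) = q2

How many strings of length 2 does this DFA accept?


Enumerating all length-2 strings:
  "00" -> q1 [reject]
  "01" -> q2 [reject]
  "10" -> q2 [reject]
  "11" -> q0 [accept]

1 out of 4


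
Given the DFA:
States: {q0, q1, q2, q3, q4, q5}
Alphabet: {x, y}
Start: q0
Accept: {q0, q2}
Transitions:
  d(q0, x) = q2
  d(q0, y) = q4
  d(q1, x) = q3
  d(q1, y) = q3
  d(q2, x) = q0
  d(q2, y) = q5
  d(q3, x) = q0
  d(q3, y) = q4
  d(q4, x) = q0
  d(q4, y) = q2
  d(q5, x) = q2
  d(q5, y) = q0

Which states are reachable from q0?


BFS from q0:
  layer 0: {q0}
  layer 1: {q2, q4}
  layer 2: {q5}

{q0, q2, q4, q5}


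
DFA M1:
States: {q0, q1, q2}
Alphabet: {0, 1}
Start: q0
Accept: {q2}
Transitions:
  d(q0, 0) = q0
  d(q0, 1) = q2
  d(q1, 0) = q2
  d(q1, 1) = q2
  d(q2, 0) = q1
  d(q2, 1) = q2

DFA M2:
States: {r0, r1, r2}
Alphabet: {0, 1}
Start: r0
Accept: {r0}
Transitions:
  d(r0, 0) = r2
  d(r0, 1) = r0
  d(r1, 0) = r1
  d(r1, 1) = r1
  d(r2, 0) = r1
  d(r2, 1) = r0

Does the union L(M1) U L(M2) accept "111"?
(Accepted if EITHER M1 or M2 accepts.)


M1: final=q2 accepted=True
M2: final=r0 accepted=True

Yes, union accepts


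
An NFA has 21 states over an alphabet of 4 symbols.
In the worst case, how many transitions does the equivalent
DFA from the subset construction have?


Subset construction: one DFA state per subset of NFA states = 2^21 = 2097152 states.
Each DFA state has 4 outgoing transitions: 2097152 * 4 = 8388608

8388608


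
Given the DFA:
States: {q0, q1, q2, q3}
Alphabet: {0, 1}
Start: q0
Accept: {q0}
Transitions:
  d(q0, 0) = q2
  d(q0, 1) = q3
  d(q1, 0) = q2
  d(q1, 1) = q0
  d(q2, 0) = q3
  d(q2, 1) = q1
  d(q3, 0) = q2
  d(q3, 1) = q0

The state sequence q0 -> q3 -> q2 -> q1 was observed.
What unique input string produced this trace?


Trace back each transition to find the symbol:
  q0 --[1]--> q3
  q3 --[0]--> q2
  q2 --[1]--> q1

"101"


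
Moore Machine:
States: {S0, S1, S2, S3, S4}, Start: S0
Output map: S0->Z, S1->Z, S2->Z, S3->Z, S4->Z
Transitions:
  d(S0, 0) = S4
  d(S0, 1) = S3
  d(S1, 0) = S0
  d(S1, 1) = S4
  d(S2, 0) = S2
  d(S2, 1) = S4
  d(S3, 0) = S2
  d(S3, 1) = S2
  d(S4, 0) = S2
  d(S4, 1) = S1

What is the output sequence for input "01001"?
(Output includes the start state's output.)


Start: S0 (output Z)
  --0--> S4 (output Z)
  --1--> S1 (output Z)
  --0--> S0 (output Z)
  --0--> S4 (output Z)
  --1--> S1 (output Z)

"ZZZZZZ"


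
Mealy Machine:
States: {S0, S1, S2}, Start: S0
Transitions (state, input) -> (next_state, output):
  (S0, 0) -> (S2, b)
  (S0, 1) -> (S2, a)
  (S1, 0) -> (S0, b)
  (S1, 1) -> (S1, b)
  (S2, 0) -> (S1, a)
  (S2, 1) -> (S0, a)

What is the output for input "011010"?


Step-by-step:
  (S0, 0) -> (S2, b)
  (S2, 1) -> (S0, a)
  (S0, 1) -> (S2, a)
  (S2, 0) -> (S1, a)
  (S1, 1) -> (S1, b)
  (S1, 0) -> (S0, b)

"baaabb"


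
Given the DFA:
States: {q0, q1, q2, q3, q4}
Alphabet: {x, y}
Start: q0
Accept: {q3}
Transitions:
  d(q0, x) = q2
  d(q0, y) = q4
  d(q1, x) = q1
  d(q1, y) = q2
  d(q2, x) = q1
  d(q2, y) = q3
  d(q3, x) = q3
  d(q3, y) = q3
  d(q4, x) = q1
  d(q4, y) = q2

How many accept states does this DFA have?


Accept states listed: {q3}
Counting: q3(1)

1


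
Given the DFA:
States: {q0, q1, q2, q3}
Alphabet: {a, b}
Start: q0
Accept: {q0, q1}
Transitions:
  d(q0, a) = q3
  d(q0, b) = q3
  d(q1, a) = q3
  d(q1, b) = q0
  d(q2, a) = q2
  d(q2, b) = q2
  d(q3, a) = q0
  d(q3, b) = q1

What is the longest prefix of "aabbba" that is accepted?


Run the DFA, marking each prefix where the state is accepting:
  "" -> q0 [accept]
  "a" -> q3 [reject]
  "aa" -> q0 [accept]
  "aab" -> q3 [reject]
  "aabb" -> q1 [accept]
  "aabbb" -> q0 [accept]
  "aabbba" -> q3 [reject]

"aabbb"


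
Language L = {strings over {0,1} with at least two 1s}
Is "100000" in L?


count('1') = 1

No, "100000" is not in L


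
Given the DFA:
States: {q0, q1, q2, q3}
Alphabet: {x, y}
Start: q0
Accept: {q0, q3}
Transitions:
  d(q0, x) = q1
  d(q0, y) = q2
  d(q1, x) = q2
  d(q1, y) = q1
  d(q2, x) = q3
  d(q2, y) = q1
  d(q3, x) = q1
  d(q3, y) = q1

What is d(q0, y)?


Looking up transition d(q0, y)

q2


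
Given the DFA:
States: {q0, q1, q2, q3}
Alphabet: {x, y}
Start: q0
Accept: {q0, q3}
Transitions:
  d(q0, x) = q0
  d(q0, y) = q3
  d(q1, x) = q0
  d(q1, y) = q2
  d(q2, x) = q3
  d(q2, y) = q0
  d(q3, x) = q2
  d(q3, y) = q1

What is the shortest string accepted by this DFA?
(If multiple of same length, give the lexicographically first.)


BFS by string length (lex-first path to each state shown):
  len 0: q0<-""
Found accept state at length 0.

"" (empty string)


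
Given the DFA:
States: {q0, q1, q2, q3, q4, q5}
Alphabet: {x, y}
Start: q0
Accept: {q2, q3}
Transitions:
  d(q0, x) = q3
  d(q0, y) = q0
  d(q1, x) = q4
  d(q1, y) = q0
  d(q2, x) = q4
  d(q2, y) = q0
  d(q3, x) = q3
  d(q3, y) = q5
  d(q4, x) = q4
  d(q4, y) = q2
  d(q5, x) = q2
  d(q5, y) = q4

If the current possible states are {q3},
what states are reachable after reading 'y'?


Apply transition on 'y' from each current state:
  d(q3, y) = q5

{q5}


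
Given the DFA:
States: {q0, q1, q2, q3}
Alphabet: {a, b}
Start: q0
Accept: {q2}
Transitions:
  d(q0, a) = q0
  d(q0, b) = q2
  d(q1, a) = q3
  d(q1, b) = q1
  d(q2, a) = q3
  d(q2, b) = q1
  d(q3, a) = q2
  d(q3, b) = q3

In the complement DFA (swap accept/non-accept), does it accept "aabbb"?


Trace: q0 -> q0 -> q0 -> q2 -> q1 -> q1
Final: q1
Original accept: {q2}
Complement: q1 is not in original accept

Yes, complement accepts (original rejects)


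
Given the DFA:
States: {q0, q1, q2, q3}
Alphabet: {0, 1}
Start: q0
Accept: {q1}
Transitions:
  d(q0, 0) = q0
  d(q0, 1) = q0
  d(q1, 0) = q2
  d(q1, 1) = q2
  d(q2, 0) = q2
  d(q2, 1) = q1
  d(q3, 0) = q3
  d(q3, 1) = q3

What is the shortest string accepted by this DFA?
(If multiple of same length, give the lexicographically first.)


BFS by string length (lex-first path to each state shown):
  len 0: q0<-""
  len 1: q0<-"0"
  len 2: q0<-"00"
  len 3: q0<-"000"
  len 4: q0<-"0000"
  len 5: q0<-"00000"
  len 6: q0<-"000000"
  len 7: q0<-"0000000"
  len 8: q0<-"00000000"

No string accepted (empty language)


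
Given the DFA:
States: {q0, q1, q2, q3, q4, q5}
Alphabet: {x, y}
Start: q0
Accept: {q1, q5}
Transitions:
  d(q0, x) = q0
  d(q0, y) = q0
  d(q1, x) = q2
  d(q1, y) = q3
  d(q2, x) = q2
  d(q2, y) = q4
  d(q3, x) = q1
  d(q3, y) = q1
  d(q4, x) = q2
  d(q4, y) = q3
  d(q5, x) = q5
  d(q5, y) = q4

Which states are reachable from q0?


BFS from q0:
  layer 0: {q0}

{q0}


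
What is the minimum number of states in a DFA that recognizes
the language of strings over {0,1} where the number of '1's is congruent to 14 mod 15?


States track (count of '1') mod 15.
Need 15 states: one per remainder 0..14; accept = remainder 14.

15


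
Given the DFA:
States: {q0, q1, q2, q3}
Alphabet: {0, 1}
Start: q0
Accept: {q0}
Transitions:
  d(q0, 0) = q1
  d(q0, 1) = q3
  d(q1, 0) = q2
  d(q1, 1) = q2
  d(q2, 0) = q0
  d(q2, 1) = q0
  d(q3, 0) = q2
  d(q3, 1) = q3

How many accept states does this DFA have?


Accept states listed: {q0}
Counting: q0(1)

1


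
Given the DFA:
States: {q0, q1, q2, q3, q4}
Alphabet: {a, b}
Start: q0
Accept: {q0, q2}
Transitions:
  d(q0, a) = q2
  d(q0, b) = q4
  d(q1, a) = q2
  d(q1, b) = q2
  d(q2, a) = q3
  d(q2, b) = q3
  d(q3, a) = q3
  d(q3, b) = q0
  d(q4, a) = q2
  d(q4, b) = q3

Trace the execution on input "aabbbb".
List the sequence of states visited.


Input: aabbbb
d(q0, a) = q2
d(q2, a) = q3
d(q3, b) = q0
d(q0, b) = q4
d(q4, b) = q3
d(q3, b) = q0


q0 -> q2 -> q3 -> q0 -> q4 -> q3 -> q0


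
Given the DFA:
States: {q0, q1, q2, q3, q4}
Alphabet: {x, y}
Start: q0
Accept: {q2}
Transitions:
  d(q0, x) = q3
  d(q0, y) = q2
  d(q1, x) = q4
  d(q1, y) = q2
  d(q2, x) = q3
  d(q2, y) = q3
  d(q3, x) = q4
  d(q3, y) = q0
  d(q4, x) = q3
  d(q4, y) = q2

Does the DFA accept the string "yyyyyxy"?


Trace: q0 -> q2 -> q3 -> q0 -> q2 -> q3 -> q4 -> q2
Final state: q2
Accept states: {q2}

Yes, accepted (final state q2 is an accept state)


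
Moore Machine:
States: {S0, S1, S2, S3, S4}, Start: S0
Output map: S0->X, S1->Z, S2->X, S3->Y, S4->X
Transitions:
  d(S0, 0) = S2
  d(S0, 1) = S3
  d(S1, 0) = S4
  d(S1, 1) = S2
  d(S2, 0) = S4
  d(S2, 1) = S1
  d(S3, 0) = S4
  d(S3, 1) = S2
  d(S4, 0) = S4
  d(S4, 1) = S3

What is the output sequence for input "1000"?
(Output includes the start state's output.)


Start: S0 (output X)
  --1--> S3 (output Y)
  --0--> S4 (output X)
  --0--> S4 (output X)
  --0--> S4 (output X)

"XYXXX"


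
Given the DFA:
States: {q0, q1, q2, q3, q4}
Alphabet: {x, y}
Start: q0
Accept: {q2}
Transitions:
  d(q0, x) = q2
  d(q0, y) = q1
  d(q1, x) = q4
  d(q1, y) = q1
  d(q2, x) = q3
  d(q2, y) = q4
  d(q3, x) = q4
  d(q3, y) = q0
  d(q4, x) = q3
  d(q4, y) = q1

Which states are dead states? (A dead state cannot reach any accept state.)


Forward reachability from each state:
  q0 -> reaches accept state q2 (live)
  q1 -> reaches accept state q2 (live)
  q2 -> reaches accept state q2 (live)
  q3 -> reaches accept state q2 (live)
  q4 -> reaches accept state q2 (live)

None (all states can reach an accept state)


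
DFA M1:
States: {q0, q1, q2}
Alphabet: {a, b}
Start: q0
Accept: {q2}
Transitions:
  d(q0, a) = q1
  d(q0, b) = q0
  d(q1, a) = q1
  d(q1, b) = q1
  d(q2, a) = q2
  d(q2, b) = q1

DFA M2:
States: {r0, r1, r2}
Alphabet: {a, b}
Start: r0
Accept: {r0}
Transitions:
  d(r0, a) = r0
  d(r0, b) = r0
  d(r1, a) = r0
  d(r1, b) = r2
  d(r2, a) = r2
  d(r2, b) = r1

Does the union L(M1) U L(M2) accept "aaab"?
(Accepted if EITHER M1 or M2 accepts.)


M1: final=q1 accepted=False
M2: final=r0 accepted=True

Yes, union accepts


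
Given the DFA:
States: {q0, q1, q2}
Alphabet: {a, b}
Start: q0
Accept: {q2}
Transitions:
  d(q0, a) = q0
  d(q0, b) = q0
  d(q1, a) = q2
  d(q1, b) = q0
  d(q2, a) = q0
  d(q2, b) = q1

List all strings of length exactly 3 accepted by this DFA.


All strings of length 3: 8 total
Accepted: 0

None


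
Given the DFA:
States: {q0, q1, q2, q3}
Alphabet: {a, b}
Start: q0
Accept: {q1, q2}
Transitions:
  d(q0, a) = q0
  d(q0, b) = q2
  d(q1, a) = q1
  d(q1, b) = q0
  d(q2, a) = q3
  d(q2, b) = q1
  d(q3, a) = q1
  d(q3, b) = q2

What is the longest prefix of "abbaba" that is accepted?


Run the DFA, marking each prefix where the state is accepting:
  "" -> q0 [reject]
  "a" -> q0 [reject]
  "ab" -> q2 [accept]
  "abb" -> q1 [accept]
  "abba" -> q1 [accept]
  "abbab" -> q0 [reject]
  "abbaba" -> q0 [reject]

"abba"


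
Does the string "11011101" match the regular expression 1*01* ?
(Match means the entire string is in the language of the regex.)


|string| = 8; first = '1'; last = '1'

No, "11011101" does not match 1*01*


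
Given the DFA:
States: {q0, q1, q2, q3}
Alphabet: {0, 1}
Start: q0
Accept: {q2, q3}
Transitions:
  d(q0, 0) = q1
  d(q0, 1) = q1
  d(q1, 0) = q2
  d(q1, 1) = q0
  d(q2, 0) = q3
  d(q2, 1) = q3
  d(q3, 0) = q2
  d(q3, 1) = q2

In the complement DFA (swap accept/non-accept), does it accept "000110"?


Trace: q0 -> q1 -> q2 -> q3 -> q2 -> q3 -> q2
Final: q2
Original accept: {q2, q3}
Complement: q2 is in original accept

No, complement rejects (original accepts)


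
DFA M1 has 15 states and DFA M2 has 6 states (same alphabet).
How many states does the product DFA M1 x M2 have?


Product construction pairs every M1 state with every M2 state.
15 * 6 = 90

90


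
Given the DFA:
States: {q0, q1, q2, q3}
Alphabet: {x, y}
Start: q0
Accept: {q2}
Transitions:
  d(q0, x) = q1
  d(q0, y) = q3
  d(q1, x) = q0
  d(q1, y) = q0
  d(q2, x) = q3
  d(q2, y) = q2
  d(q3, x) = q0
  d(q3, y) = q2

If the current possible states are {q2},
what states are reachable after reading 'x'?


Apply transition on 'x' from each current state:
  d(q2, x) = q3

{q3}


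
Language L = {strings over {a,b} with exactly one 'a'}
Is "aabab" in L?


count('a') = 3

No, "aabab" is not in L


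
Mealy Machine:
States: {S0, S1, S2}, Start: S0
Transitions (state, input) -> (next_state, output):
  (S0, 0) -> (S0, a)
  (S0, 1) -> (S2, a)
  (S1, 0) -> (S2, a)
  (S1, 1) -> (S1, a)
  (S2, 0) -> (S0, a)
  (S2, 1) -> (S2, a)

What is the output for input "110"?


Step-by-step:
  (S0, 1) -> (S2, a)
  (S2, 1) -> (S2, a)
  (S2, 0) -> (S0, a)

"aaa"


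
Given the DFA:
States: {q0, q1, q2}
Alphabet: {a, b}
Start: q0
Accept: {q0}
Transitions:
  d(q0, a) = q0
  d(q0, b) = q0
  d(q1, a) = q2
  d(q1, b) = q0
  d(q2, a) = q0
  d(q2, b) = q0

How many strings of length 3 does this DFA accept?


Enumerating all length-3 strings:
  "aaa" -> q0 [accept]
  "aab" -> q0 [accept]
  "aba" -> q0 [accept]
  "abb" -> q0 [accept]
  "baa" -> q0 [accept]
  "bab" -> q0 [accept]
  "bba" -> q0 [accept]
  "bbb" -> q0 [accept]

8 out of 8


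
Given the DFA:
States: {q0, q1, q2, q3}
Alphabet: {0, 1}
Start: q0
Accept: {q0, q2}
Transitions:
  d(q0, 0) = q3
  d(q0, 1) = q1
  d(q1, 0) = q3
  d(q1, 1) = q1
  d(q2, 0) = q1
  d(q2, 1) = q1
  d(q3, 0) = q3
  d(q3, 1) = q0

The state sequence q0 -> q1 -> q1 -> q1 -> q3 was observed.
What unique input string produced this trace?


Trace back each transition to find the symbol:
  q0 --[1]--> q1
  q1 --[1]--> q1
  q1 --[1]--> q1
  q1 --[0]--> q3

"1110"


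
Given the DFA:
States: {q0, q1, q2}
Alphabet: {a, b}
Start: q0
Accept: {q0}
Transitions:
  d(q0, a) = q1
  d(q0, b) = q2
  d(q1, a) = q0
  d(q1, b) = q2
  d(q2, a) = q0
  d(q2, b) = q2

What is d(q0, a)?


Looking up transition d(q0, a)

q1


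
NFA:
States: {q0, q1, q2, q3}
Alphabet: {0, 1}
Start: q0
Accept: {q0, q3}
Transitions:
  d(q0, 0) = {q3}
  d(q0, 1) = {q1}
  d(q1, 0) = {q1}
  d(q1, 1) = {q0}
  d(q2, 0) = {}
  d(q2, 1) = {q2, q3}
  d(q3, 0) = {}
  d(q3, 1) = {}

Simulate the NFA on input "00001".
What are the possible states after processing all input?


Start: {q0}
  --0--> {q3}
  --0--> {}
  --0--> {}
  --0--> {}
  --1--> {}

{} (empty set, no valid transitions)


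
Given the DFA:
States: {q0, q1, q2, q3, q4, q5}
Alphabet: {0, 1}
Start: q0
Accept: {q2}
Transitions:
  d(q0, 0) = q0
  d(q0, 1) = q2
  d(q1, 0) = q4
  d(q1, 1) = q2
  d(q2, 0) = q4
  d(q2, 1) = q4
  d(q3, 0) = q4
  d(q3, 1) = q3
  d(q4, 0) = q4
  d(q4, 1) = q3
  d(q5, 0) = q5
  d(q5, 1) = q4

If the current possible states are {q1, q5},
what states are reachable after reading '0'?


Apply transition on '0' from each current state:
  d(q1, 0) = q4
  d(q5, 0) = q5

{q4, q5}


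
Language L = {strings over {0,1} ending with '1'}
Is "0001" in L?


last symbol = '1'

Yes, "0001" is in L


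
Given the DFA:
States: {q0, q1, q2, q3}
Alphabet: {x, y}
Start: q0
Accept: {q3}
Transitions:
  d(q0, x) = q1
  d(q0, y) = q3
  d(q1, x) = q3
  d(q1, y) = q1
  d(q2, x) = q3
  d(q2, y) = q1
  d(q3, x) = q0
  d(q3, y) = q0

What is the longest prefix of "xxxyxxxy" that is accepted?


Run the DFA, marking each prefix where the state is accepting:
  "" -> q0 [reject]
  "x" -> q1 [reject]
  "xx" -> q3 [accept]
  "xxx" -> q0 [reject]
  "xxxy" -> q3 [accept]
  "xxxyx" -> q0 [reject]
  "xxxyxx" -> q1 [reject]
  "xxxyxxx" -> q3 [accept]
  "xxxyxxxy" -> q0 [reject]

"xxxyxxx"


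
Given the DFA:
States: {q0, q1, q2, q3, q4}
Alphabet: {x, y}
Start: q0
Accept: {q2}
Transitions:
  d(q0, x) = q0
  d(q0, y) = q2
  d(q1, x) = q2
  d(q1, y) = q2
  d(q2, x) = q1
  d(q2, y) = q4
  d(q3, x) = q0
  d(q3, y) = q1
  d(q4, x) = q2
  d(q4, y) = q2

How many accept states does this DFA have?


Accept states listed: {q2}
Counting: q2(1)

1


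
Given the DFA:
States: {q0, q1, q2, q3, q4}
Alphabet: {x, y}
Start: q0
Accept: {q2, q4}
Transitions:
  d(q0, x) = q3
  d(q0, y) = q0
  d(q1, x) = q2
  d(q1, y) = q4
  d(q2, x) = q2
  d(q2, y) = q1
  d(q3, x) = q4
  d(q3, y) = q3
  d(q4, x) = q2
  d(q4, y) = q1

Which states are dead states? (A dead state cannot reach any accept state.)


Forward reachability from each state:
  q0 -> reaches accept state q2 (live)
  q1 -> reaches accept state q2 (live)
  q2 -> reaches accept state q2 (live)
  q3 -> reaches accept state q2 (live)
  q4 -> reaches accept state q2 (live)

None (all states can reach an accept state)


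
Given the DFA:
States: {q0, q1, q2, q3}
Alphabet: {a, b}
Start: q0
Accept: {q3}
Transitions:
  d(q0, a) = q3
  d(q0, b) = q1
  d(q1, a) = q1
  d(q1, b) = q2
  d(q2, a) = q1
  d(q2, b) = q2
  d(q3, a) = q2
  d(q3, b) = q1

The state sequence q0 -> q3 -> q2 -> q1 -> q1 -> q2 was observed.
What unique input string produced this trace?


Trace back each transition to find the symbol:
  q0 --[a]--> q3
  q3 --[a]--> q2
  q2 --[a]--> q1
  q1 --[a]--> q1
  q1 --[b]--> q2

"aaaab"


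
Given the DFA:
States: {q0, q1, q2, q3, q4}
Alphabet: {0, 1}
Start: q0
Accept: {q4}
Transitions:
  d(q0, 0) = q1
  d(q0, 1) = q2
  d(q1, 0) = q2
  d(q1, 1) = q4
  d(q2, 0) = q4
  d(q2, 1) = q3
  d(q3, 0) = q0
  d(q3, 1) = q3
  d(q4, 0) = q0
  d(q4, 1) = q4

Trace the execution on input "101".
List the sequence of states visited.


Input: 101
d(q0, 1) = q2
d(q2, 0) = q4
d(q4, 1) = q4


q0 -> q2 -> q4 -> q4


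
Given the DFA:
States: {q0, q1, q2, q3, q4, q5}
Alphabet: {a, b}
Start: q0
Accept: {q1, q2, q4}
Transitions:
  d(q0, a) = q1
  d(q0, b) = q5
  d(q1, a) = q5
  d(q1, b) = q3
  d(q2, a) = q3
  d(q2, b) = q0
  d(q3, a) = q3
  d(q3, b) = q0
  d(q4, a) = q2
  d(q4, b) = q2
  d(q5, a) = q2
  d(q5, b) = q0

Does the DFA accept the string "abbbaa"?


Trace: q0 -> q1 -> q3 -> q0 -> q5 -> q2 -> q3
Final state: q3
Accept states: {q1, q2, q4}

No, rejected (final state q3 is not an accept state)


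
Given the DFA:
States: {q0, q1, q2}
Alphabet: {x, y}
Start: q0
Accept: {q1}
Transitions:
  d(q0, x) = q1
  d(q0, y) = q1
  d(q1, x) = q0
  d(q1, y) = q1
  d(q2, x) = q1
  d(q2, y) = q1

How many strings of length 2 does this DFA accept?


Enumerating all length-2 strings:
  "xx" -> q0 [reject]
  "xy" -> q1 [accept]
  "yx" -> q0 [reject]
  "yy" -> q1 [accept]

2 out of 4


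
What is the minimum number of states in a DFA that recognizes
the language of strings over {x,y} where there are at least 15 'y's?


States: count = 0, 1, ..., 14, and a final '>= 15' state.
Total: 15 + 1 = 16. Accept = '>= 15' state.

16


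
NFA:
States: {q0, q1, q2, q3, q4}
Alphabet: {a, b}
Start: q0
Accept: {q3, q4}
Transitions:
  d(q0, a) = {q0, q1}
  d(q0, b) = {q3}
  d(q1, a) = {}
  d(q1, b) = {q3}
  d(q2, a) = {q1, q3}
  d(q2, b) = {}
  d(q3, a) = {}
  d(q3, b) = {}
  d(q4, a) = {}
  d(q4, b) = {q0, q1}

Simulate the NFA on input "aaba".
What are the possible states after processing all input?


Start: {q0}
  --a--> {q0, q1}
  --a--> {q0, q1}
  --b--> {q3}
  --a--> {}

{} (empty set, no valid transitions)


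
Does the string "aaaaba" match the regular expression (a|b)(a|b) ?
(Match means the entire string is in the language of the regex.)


|string| = 6; first = 'a'; last = 'a'

No, "aaaaba" does not match (a|b)(a|b)


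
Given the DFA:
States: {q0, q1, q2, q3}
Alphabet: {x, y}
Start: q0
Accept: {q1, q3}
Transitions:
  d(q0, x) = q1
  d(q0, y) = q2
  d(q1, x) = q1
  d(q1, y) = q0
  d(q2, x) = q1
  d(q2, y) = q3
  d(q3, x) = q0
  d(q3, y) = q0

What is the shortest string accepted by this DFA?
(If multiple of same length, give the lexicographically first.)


BFS by string length (lex-first path to each state shown):
  len 0: q0<-""
  len 1: q1<-"x", q2<-"y"
Found accept state at length 1.

"x"


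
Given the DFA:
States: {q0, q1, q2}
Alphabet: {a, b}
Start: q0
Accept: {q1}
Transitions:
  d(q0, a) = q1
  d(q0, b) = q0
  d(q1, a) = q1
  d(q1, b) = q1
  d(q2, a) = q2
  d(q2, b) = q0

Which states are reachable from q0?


BFS from q0:
  layer 0: {q0}
  layer 1: {q1}

{q0, q1}


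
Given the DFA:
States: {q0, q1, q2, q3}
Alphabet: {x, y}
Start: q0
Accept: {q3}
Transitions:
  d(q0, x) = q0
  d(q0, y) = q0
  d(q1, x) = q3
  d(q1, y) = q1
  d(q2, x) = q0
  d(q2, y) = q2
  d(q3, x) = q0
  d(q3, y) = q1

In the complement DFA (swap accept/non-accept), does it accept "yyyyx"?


Trace: q0 -> q0 -> q0 -> q0 -> q0 -> q0
Final: q0
Original accept: {q3}
Complement: q0 is not in original accept

Yes, complement accepts (original rejects)


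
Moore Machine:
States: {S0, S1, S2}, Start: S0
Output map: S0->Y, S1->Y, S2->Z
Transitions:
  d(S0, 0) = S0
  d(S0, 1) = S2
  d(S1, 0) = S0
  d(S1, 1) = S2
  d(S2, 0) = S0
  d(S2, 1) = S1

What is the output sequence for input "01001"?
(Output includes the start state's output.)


Start: S0 (output Y)
  --0--> S0 (output Y)
  --1--> S2 (output Z)
  --0--> S0 (output Y)
  --0--> S0 (output Y)
  --1--> S2 (output Z)

"YYZYYZ"


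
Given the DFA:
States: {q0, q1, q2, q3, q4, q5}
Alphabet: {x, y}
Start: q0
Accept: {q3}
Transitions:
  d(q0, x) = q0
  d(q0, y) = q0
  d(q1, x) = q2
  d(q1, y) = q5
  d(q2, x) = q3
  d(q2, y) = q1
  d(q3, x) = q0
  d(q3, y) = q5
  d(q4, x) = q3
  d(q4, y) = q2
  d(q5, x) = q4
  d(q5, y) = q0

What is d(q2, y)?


Looking up transition d(q2, y)

q1


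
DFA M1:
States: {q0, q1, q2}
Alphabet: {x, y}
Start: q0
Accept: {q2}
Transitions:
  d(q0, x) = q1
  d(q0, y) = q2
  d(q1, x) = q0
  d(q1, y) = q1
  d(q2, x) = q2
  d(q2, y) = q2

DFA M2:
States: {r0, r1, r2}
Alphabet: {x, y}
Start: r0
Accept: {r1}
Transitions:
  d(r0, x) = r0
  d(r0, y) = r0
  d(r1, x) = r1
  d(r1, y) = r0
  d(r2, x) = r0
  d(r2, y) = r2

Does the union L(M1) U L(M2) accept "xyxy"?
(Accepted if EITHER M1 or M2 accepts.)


M1: final=q2 accepted=True
M2: final=r0 accepted=False

Yes, union accepts


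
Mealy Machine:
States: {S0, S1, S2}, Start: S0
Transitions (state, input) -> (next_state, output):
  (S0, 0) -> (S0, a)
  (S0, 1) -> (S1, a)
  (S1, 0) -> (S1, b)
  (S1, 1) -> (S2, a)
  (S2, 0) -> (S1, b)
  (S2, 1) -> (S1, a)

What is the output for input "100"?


Step-by-step:
  (S0, 1) -> (S1, a)
  (S1, 0) -> (S1, b)
  (S1, 0) -> (S1, b)

"abb"


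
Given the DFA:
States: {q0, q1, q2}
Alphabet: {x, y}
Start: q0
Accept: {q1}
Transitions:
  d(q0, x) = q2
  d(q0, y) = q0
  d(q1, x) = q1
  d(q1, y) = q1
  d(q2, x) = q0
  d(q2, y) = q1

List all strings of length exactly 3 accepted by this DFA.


All strings of length 3: 8 total
Accepted: 3

"xyx", "xyy", "yxy"


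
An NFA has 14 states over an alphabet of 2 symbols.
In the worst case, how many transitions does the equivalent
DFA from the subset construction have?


Subset construction: one DFA state per subset of NFA states = 2^14 = 16384 states.
Each DFA state has 2 outgoing transitions: 16384 * 2 = 32768

32768


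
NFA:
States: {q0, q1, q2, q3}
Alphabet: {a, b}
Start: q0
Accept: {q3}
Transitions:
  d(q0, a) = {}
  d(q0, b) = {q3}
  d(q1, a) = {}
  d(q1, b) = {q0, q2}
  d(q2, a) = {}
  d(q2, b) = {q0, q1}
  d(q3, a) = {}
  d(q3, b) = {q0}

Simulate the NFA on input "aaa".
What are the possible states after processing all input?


Start: {q0}
  --a--> {}
  --a--> {}
  --a--> {}

{} (empty set, no valid transitions)


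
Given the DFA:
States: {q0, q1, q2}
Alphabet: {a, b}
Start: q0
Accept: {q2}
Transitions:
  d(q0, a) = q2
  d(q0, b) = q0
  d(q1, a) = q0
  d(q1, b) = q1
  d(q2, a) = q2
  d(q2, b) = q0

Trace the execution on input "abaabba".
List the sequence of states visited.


Input: abaabba
d(q0, a) = q2
d(q2, b) = q0
d(q0, a) = q2
d(q2, a) = q2
d(q2, b) = q0
d(q0, b) = q0
d(q0, a) = q2


q0 -> q2 -> q0 -> q2 -> q2 -> q0 -> q0 -> q2


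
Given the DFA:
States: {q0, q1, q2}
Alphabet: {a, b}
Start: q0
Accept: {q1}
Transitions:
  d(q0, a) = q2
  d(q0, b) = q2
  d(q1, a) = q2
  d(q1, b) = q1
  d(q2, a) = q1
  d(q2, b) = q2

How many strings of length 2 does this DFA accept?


Enumerating all length-2 strings:
  "aa" -> q1 [accept]
  "ab" -> q2 [reject]
  "ba" -> q1 [accept]
  "bb" -> q2 [reject]

2 out of 4


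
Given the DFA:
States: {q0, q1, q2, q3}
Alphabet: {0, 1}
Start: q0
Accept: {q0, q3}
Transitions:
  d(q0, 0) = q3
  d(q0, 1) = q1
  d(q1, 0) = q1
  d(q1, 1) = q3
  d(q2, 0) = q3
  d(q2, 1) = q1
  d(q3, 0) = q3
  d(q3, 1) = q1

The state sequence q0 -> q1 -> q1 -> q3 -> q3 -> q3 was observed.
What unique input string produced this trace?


Trace back each transition to find the symbol:
  q0 --[1]--> q1
  q1 --[0]--> q1
  q1 --[1]--> q3
  q3 --[0]--> q3
  q3 --[0]--> q3

"10100"


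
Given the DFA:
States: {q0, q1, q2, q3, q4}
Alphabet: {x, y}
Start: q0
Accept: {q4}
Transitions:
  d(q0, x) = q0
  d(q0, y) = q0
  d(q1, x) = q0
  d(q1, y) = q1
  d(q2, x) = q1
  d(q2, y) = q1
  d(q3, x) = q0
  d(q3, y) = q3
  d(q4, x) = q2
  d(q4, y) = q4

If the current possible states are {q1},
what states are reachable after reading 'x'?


Apply transition on 'x' from each current state:
  d(q1, x) = q0

{q0}


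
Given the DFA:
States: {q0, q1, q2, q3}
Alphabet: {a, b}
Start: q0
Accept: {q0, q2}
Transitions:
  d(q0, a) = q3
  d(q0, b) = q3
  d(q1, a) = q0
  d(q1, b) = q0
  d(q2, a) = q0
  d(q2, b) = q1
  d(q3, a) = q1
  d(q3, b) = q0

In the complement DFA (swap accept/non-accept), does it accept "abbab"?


Trace: q0 -> q3 -> q0 -> q3 -> q1 -> q0
Final: q0
Original accept: {q0, q2}
Complement: q0 is in original accept

No, complement rejects (original accepts)


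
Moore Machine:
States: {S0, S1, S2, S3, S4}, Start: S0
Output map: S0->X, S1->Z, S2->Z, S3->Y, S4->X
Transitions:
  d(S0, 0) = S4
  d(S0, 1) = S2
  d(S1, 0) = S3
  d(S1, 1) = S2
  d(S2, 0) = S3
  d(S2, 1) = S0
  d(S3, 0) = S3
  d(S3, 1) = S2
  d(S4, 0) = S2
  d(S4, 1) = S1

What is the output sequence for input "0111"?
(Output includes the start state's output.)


Start: S0 (output X)
  --0--> S4 (output X)
  --1--> S1 (output Z)
  --1--> S2 (output Z)
  --1--> S0 (output X)

"XXZZX"


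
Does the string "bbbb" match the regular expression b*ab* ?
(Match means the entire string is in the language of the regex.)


|string| = 4; first = 'b'; last = 'b'

No, "bbbb" does not match b*ab*


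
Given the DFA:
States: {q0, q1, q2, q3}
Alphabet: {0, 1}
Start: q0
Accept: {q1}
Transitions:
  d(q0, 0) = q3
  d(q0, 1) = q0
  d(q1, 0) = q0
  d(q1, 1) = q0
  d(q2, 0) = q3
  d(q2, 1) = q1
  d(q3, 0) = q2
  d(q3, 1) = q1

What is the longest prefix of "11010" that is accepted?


Run the DFA, marking each prefix where the state is accepting:
  "" -> q0 [reject]
  "1" -> q0 [reject]
  "11" -> q0 [reject]
  "110" -> q3 [reject]
  "1101" -> q1 [accept]
  "11010" -> q0 [reject]

"1101"


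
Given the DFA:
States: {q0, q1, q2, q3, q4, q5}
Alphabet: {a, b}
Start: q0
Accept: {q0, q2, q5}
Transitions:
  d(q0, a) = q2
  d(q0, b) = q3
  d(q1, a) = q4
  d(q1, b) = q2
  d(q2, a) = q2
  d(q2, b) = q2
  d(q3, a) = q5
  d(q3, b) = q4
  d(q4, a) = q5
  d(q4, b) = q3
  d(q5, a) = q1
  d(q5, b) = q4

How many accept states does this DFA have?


Accept states listed: {q0, q2, q5}
Counting: q0(1) q2(2) q5(3)

3
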